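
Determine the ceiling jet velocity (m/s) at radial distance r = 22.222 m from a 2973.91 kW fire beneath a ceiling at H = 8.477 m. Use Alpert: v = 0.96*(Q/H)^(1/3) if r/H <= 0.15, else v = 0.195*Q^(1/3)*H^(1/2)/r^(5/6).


r/H = 22.222 / 8.477 = 2.6214
r/H > 0.15, so v = 0.195*Q^(1/3)*H^(1/2)/r^(5/6)
Q^(1/3) = 14.381
H^(1/2) = 2.9115
r^(5/6) = 13.253
v = 0.195 * 14.381 * 2.9115 / 13.253 = 0.61604 m/s

0.61604 m/s


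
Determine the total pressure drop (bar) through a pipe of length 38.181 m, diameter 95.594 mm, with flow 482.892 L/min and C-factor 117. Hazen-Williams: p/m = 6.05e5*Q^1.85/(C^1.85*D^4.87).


Q^1.85 = 92283
C^1.85 = 6701.1
D^4.87 = 4.4126e+09
p/m = 0.0018882 bar/m
p_total = 0.0018882 * 38.181 = 0.072092 bar

0.072092 bar


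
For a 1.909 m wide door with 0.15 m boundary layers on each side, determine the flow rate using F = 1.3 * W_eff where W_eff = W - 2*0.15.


W_eff = 1.909 - 0.30 = 1.609 m
F = 1.3 * 1.609 = 2.0917 persons/s

2.0917 persons/s


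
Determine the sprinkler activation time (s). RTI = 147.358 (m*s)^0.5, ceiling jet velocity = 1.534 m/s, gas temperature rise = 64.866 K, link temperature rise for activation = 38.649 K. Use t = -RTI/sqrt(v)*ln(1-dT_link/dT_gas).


dT_link/dT_gas = 0.59583
ln(1 - 0.59583) = -0.90592
t = -147.358 / sqrt(1.534) * -0.90592 = 107.78 s

107.78 s


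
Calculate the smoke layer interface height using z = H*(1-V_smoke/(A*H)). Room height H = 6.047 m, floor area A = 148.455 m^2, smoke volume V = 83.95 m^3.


V/(A*H) = 0.093516
1 - 0.093516 = 0.90648
z = 6.047 * 0.90648 = 5.4815 m

5.4815 m


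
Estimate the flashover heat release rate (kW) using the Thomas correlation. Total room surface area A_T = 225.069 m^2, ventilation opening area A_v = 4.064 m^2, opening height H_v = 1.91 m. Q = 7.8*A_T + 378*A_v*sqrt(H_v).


7.8*A_T = 1755.5
sqrt(H_v) = 1.3820
378*A_v*sqrt(H_v) = 2123.1
Q = 1755.5 + 2123.1 = 3878.6 kW

3878.6 kW


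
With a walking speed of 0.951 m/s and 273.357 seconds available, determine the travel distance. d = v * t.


d = 0.951 * 273.357 = 259.96 m

259.96 m


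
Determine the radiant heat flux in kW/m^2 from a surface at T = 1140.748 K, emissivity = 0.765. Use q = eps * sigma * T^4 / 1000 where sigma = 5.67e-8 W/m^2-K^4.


T^4 = 1.6934e+12
q = 0.765 * 5.67e-8 * 1.6934e+12 / 1000 = 73.452 kW/m^2

73.452 kW/m^2


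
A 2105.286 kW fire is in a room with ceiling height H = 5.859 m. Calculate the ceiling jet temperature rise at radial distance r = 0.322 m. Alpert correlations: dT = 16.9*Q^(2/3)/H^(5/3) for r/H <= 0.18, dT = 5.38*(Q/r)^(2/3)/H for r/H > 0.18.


r/H = 0.322 / 5.859 = 0.054958
r/H <= 0.18, so dT = 16.9*Q^(2/3)/H^(5/3)
Q^(2/3) = 164.26
H^(5/3) = 19.042
dT = 16.9 * 164.26 / 19.042 = 145.79 K

145.79 K


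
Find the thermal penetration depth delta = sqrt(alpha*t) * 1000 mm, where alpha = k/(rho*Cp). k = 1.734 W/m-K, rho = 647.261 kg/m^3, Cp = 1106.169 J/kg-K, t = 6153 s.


alpha = 1.734 / (647.261 * 1106.169) = 2.4219e-06 m^2/s
alpha * t = 0.014902
delta = sqrt(0.014902) * 1000 = 122.07 mm

122.07 mm


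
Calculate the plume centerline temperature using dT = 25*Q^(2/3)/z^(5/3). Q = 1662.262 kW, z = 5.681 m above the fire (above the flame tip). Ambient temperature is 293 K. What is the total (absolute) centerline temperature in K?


Q^(2/3) = 140.32
z^(5/3) = 18.087
dT = 25 * 140.32 / 18.087 = 193.95 K
T = 293 + 193.95 = 486.95 K

486.95 K


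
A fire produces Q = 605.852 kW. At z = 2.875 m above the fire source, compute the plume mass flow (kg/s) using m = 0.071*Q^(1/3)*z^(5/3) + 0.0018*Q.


Q^(1/3) = 8.4617
z^(5/3) = 5.8129
First term = 0.071 * 8.4617 * 5.8129 = 3.4923
Second term = 0.0018 * 605.852 = 1.0905
m = 4.5828 kg/s

4.5828 kg/s


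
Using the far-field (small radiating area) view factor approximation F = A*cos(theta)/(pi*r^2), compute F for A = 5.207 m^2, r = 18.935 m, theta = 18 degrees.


cos(18 deg) = 0.95106
pi*r^2 = 1126.4
F = 5.207 * 0.95106 / 1126.4 = 0.0043966

0.0043966


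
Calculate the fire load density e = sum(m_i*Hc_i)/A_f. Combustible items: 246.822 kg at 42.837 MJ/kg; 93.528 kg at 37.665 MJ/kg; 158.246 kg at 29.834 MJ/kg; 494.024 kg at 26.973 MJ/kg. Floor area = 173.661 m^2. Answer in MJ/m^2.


Total energy = 246.822*42.837 + 93.528*37.665 + 158.246*29.834 + 494.024*26.973
= 10573.11 + 3522.732 + 4721.111 + 13325.31
= 32142.27 MJ
e = 32142.27 / 173.661 = 185.09 MJ/m^2

185.09 MJ/m^2


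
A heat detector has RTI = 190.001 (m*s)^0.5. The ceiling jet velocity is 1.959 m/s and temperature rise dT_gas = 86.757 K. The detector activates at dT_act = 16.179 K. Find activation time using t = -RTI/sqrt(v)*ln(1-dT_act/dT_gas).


dT_act/dT_gas = 0.18649
ln(1 - 0.18649) = -0.20639
t = -190.001 / sqrt(1.959) * -0.20639 = 28.018 s

28.018 s


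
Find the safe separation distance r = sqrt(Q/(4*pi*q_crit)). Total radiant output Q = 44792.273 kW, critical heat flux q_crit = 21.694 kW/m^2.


4*pi*q_crit = 272.61
Q/(4*pi*q_crit) = 164.31
r = sqrt(164.31) = 12.818 m

12.818 m


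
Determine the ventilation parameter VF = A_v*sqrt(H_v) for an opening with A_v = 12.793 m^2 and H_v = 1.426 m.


sqrt(H_v) = 1.1942
VF = 12.793 * 1.1942 = 15.277 m^(5/2)

15.277 m^(5/2)


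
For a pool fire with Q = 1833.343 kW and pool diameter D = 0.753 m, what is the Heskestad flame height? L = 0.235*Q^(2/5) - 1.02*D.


Q^(2/5) = 20.197
0.235 * Q^(2/5) = 4.7464
1.02 * D = 0.76806
L = 3.9784 m

3.9784 m


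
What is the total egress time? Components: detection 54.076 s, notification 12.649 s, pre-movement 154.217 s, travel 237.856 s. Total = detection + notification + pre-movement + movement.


Total = 54.076 + 12.649 + 154.217 + 237.856 = 458.798 s

458.798 s


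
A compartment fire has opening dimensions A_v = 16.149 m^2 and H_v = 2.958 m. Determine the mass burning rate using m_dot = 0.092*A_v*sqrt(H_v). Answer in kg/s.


sqrt(H_v) = 1.7199
m_dot = 0.092 * 16.149 * 1.7199 = 2.5552 kg/s

2.5552 kg/s


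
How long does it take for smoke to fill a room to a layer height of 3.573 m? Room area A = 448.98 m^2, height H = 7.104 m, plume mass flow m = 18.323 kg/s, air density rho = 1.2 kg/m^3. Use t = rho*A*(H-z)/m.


H - z = 3.531 m
t = 1.2 * 448.98 * 3.531 / 18.323 = 103.83 s

103.83 s


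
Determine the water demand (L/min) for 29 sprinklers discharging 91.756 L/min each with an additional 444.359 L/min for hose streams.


Sprinkler demand = 29 * 91.756 = 2660.924 L/min
Total = 2660.924 + 444.359 = 3105.283 L/min

3105.283 L/min


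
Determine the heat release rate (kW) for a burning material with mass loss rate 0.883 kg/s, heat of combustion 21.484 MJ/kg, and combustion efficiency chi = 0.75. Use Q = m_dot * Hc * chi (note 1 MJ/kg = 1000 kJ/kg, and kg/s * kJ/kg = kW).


Hc = 21.484 MJ/kg = 21.484 * 1000 kJ/kg = 21484 kJ/kg
Q = 0.883 kg/s * 21484 kJ/kg * 0.75 = 14227.779 kW

14227.779 kW


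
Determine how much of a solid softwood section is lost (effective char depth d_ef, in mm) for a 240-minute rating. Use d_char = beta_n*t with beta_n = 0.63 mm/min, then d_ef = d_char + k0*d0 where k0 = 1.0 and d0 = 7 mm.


d_char = 0.63 * 240 = 151.2 mm
d_ef = 151.2 + 1.0*7 = 158.2 mm

158.2 mm


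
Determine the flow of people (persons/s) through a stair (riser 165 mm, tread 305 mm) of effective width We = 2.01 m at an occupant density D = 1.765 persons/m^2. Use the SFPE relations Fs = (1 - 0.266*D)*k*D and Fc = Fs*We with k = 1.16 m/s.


1 - 0.266*D = 1 - 0.266*1.765 = 0.53051
Fs = 0.53051 * 1.16 * 1.765 = 1.0862 persons/(s*m)
Fc = 1.0862 * 2.01 = 2.1832 persons/s

2.1832 persons/s


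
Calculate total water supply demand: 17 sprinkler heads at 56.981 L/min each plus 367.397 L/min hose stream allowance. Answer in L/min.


Sprinkler demand = 17 * 56.981 = 968.677 L/min
Total = 968.677 + 367.397 = 1336.074 L/min

1336.074 L/min


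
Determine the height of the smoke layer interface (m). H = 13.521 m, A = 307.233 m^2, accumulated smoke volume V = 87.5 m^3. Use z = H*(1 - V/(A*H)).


V/(A*H) = 0.021064
1 - 0.021064 = 0.97894
z = 13.521 * 0.97894 = 13.236 m

13.236 m


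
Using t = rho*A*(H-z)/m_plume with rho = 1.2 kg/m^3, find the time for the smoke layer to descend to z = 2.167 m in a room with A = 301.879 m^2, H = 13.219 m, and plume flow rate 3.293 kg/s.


H - z = 11.052 m
t = 1.2 * 301.879 * 11.052 / 3.293 = 1215.8 s

1215.8 s


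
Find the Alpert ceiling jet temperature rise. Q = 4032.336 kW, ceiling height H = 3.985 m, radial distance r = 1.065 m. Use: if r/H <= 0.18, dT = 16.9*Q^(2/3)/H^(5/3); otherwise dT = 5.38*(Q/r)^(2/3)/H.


r/H = 1.065 / 3.985 = 0.26725
r/H > 0.18, so dT = 5.38*(Q/r)^(2/3)/H
Q/r = 3786.2
(Q/r)^(2/3) = 242.92
dT = 5.38 * 242.92 / 3.985 = 327.96 K

327.96 K


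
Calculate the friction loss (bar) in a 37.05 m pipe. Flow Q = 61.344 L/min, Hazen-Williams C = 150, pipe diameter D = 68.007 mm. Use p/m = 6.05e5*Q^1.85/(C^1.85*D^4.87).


Q^1.85 = 2029.5
C^1.85 = 10611
D^4.87 = 8.4050e+08
p/m = 0.00013767 bar/m
p_total = 0.00013767 * 37.05 = 0.0051006 bar

0.0051006 bar


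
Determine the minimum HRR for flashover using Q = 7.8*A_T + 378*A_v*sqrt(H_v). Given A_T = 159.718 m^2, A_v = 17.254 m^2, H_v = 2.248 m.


7.8*A_T = 1245.8
sqrt(H_v) = 1.4993
378*A_v*sqrt(H_v) = 9778.7
Q = 1245.8 + 9778.7 = 11024 kW

11024 kW


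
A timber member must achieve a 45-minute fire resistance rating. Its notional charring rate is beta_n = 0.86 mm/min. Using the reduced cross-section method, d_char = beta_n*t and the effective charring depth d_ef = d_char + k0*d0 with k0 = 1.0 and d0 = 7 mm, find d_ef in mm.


d_char = 0.86 * 45 = 38.7 mm
d_ef = 38.7 + 1.0*7 = 45.7 mm

45.7 mm


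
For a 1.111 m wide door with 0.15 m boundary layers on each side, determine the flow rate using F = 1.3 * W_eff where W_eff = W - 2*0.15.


W_eff = 1.111 - 0.30 = 0.811 m
F = 1.3 * 0.811 = 1.0543 persons/s

1.0543 persons/s


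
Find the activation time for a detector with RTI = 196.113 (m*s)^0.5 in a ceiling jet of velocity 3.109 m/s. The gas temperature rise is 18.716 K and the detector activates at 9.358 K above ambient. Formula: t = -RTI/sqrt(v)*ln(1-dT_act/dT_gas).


dT_act/dT_gas = 0.5
ln(1 - 0.5) = -0.69315
t = -196.113 / sqrt(3.109) * -0.69315 = 77.094 s

77.094 s


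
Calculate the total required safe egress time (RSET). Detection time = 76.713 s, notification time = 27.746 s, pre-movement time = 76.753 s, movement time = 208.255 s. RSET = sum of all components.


Total = 76.713 + 27.746 + 76.753 + 208.255 = 389.467 s

389.467 s


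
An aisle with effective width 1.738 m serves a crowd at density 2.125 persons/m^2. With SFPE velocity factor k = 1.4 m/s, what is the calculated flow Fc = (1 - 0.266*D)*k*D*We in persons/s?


1 - 0.266*D = 1 - 0.266*2.125 = 0.43475
Fs = 0.43475 * 1.4 * 2.125 = 1.2934 persons/(s*m)
Fc = 1.2934 * 1.738 = 2.2479 persons/s

2.2479 persons/s


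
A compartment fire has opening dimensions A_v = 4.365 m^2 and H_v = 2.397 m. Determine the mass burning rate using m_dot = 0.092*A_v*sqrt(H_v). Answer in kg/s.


sqrt(H_v) = 1.5482
m_dot = 0.092 * 4.365 * 1.5482 = 0.62174 kg/s

0.62174 kg/s


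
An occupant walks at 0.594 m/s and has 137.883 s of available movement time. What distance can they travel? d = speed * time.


d = 0.594 * 137.883 = 81.903 m

81.903 m


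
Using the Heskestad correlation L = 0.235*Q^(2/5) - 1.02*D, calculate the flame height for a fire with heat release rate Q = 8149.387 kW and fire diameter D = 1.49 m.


Q^(2/5) = 36.682
0.235 * Q^(2/5) = 8.6202
1.02 * D = 1.5198
L = 7.1004 m

7.1004 m


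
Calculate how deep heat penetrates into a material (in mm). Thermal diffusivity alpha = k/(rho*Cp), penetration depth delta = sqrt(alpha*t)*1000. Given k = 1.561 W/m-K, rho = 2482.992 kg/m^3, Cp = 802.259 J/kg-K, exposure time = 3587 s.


alpha = 1.561 / (2482.992 * 802.259) = 7.8363e-07 m^2/s
alpha * t = 0.0028109
delta = sqrt(0.0028109) * 1000 = 53.018 mm

53.018 mm


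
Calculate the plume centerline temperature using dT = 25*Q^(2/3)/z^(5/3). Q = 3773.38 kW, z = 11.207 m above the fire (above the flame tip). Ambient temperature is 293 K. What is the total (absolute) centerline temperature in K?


Q^(2/3) = 242.37
z^(5/3) = 56.124
dT = 25 * 242.37 / 56.124 = 107.96 K
T = 293 + 107.96 = 400.96 K

400.96 K


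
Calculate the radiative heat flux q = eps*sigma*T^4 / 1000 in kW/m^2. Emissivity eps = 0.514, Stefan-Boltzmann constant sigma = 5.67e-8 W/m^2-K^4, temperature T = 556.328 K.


T^4 = 9.5791e+10
q = 0.514 * 5.67e-8 * 9.5791e+10 / 1000 = 2.7917 kW/m^2

2.7917 kW/m^2


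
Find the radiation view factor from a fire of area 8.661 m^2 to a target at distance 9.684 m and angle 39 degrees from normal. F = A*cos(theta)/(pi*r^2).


cos(39 deg) = 0.77715
pi*r^2 = 294.62
F = 8.661 * 0.77715 / 294.62 = 0.022846

0.022846


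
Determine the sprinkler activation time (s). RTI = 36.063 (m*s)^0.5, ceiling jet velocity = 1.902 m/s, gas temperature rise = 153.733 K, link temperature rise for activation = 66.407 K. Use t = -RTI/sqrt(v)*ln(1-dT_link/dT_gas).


dT_link/dT_gas = 0.43196
ln(1 - 0.43196) = -0.56557
t = -36.063 / sqrt(1.902) * -0.56557 = 14.789 s

14.789 s


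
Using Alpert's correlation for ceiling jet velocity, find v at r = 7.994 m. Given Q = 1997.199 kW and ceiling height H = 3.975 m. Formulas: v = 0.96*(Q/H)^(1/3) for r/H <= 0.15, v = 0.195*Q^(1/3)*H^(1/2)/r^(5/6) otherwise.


r/H = 7.994 / 3.975 = 2.0111
r/H > 0.15, so v = 0.195*Q^(1/3)*H^(1/2)/r^(5/6)
Q^(1/3) = 12.593
H^(1/2) = 1.9937
r^(5/6) = 5.6533
v = 0.195 * 12.593 * 1.9937 / 5.6533 = 0.86604 m/s

0.86604 m/s


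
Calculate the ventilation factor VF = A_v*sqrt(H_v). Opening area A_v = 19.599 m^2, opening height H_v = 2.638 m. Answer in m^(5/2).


sqrt(H_v) = 1.6242
VF = 19.599 * 1.6242 = 31.833 m^(5/2)

31.833 m^(5/2)


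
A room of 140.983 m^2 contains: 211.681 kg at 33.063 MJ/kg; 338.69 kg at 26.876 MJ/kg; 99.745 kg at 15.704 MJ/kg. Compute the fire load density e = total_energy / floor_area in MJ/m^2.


Total energy = 211.681*33.063 + 338.69*26.876 + 99.745*15.704
= 6998.809 + 9102.632 + 1566.395
= 17667.84 MJ
e = 17667.84 / 140.983 = 125.32 MJ/m^2

125.32 MJ/m^2


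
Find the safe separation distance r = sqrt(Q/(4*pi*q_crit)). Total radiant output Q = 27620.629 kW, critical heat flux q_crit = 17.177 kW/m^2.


4*pi*q_crit = 215.85
Q/(4*pi*q_crit) = 127.96
r = sqrt(127.96) = 11.312 m

11.312 m


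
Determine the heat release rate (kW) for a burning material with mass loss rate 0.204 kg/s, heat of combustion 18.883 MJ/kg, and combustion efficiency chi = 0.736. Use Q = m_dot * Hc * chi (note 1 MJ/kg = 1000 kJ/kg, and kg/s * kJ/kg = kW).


Hc = 18.883 MJ/kg = 18.883 * 1000 kJ/kg = 18883 kJ/kg
Q = 0.204 kg/s * 18883 kJ/kg * 0.736 = 2835.2 kW

2835.2 kW


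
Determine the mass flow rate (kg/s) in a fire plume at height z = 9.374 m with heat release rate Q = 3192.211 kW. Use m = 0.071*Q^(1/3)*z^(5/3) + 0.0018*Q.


Q^(1/3) = 14.724
z^(5/3) = 41.675
First term = 0.071 * 14.724 * 41.675 = 43.568
Second term = 0.0018 * 3192.211 = 5.7460
m = 49.314 kg/s

49.314 kg/s


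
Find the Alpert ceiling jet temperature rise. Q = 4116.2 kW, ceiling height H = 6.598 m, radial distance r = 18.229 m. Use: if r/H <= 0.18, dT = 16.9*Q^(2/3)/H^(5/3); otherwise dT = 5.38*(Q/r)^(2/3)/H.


r/H = 18.229 / 6.598 = 2.7628
r/H > 0.18, so dT = 5.38*(Q/r)^(2/3)/H
Q/r = 225.81
(Q/r)^(2/3) = 37.081
dT = 5.38 * 37.081 / 6.598 = 30.236 K

30.236 K


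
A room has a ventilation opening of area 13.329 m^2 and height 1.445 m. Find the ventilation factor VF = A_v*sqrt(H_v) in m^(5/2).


sqrt(H_v) = 1.2021
VF = 13.329 * 1.2021 = 16.023 m^(5/2)

16.023 m^(5/2)


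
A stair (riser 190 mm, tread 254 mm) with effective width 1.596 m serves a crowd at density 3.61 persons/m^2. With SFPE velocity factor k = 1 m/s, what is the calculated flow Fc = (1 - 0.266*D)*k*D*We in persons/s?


1 - 0.266*D = 1 - 0.266*3.61 = 0.039740
Fs = 0.039740 * 1 * 3.61 = 0.14346 persons/(s*m)
Fc = 0.14346 * 1.596 = 0.22896 persons/s

0.22896 persons/s


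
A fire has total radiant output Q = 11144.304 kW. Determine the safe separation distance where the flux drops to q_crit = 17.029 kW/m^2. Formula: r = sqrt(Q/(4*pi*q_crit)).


4*pi*q_crit = 213.99
Q/(4*pi*q_crit) = 52.078
r = sqrt(52.078) = 7.2165 m

7.2165 m


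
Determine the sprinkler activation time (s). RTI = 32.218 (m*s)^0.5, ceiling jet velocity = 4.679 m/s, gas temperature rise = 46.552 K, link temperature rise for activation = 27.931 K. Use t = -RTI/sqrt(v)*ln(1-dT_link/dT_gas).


dT_link/dT_gas = 0.60000
ln(1 - 0.60000) = -0.91628
t = -32.218 / sqrt(4.679) * -0.91628 = 13.647 s

13.647 s


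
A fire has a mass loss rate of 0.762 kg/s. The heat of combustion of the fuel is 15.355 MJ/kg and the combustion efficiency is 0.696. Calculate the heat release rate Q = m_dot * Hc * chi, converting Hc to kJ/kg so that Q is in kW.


Hc = 15.355 MJ/kg = 15.355 * 1000 kJ/kg = 15355 kJ/kg
Q = 0.762 kg/s * 15355 kJ/kg * 0.696 = 8143.6 kW

8143.6 kW


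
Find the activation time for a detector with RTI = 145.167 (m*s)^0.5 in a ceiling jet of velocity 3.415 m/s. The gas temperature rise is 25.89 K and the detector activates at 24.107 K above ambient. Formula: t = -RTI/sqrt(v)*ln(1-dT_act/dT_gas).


dT_act/dT_gas = 0.93113
ln(1 - 0.93113) = -2.6756
t = -145.167 / sqrt(3.415) * -2.6756 = 210.18 s

210.18 s


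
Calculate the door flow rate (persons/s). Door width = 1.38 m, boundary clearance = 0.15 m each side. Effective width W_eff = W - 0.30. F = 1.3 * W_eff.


W_eff = 1.38 - 0.30 = 1.08 m
F = 1.3 * 1.08 = 1.404 persons/s

1.404 persons/s


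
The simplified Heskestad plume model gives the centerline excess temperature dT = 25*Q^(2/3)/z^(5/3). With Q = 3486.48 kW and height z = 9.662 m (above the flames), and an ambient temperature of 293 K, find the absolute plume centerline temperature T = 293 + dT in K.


Q^(2/3) = 229.93
z^(5/3) = 43.831
dT = 25 * 229.93 / 43.831 = 131.15 K
T = 293 + 131.15 = 424.15 K

424.15 K


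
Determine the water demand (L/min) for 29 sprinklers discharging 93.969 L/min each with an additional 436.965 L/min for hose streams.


Sprinkler demand = 29 * 93.969 = 2725.101 L/min
Total = 2725.101 + 436.965 = 3162.066 L/min

3162.066 L/min


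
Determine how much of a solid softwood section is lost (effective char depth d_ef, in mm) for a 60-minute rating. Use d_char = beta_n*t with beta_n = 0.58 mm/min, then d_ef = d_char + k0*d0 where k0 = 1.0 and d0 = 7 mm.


d_char = 0.58 * 60 = 34.8 mm
d_ef = 34.8 + 1.0*7 = 41.8 mm

41.8 mm


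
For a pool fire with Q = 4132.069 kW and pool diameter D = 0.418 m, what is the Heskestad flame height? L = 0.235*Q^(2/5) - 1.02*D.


Q^(2/5) = 27.955
0.235 * Q^(2/5) = 6.5695
1.02 * D = 0.42636
L = 6.1432 m

6.1432 m


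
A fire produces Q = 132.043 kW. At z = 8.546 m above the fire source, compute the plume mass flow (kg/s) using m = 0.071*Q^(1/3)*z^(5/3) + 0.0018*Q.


Q^(1/3) = 5.0922
z^(5/3) = 35.722
First term = 0.071 * 5.0922 * 35.722 = 12.915
Second term = 0.0018 * 132.043 = 0.23768
m = 13.153 kg/s

13.153 kg/s


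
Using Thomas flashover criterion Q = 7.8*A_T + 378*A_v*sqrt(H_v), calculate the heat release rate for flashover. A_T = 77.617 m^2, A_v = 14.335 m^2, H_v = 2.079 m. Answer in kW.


7.8*A_T = 605.41
sqrt(H_v) = 1.4419
378*A_v*sqrt(H_v) = 7813.0
Q = 605.41 + 7813.0 = 8418.4 kW

8418.4 kW


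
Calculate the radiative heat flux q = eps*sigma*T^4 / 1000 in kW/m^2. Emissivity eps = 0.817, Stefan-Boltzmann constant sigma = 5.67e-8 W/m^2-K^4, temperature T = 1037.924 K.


T^4 = 1.1605e+12
q = 0.817 * 5.67e-8 * 1.1605e+12 / 1000 = 53.761 kW/m^2

53.761 kW/m^2


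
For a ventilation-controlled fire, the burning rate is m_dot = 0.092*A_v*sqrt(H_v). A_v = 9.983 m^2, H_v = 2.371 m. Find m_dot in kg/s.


sqrt(H_v) = 1.5398
m_dot = 0.092 * 9.983 * 1.5398 = 1.4142 kg/s

1.4142 kg/s


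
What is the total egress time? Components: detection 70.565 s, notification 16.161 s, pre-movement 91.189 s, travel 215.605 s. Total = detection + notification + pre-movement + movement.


Total = 70.565 + 16.161 + 91.189 + 215.605 = 393.52 s

393.52 s


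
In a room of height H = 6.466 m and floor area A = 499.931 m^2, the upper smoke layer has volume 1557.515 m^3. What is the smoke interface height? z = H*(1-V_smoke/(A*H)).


V/(A*H) = 0.48182
1 - 0.48182 = 0.51818
z = 6.466 * 0.51818 = 3.3505 m

3.3505 m


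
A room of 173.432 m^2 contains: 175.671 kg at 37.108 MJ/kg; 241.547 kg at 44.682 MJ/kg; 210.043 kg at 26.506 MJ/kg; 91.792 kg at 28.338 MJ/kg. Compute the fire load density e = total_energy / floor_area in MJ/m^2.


Total energy = 175.671*37.108 + 241.547*44.682 + 210.043*26.506 + 91.792*28.338
= 6518.799 + 10792.80 + 5567.400 + 2601.202
= 25480.20 MJ
e = 25480.20 / 173.432 = 146.92 MJ/m^2

146.92 MJ/m^2


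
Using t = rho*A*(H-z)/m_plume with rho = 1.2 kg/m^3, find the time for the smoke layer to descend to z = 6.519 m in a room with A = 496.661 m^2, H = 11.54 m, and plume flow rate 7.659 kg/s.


H - z = 5.021 m
t = 1.2 * 496.661 * 5.021 / 7.659 = 390.71 s

390.71 s


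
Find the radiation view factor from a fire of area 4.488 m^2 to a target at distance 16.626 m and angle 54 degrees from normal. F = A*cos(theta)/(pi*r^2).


cos(54 deg) = 0.58779
pi*r^2 = 868.41
F = 4.488 * 0.58779 / 868.41 = 0.0030377

0.0030377


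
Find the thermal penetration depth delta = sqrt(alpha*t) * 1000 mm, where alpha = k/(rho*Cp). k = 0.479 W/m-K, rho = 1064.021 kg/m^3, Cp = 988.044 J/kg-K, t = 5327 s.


alpha = 0.479 / (1064.021 * 988.044) = 4.5563e-07 m^2/s
alpha * t = 0.0024271
delta = sqrt(0.0024271) * 1000 = 49.266 mm

49.266 mm


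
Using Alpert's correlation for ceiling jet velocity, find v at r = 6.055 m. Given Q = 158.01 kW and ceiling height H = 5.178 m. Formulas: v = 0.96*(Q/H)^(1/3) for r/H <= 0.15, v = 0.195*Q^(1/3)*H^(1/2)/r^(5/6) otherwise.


r/H = 6.055 / 5.178 = 1.1694
r/H > 0.15, so v = 0.195*Q^(1/3)*H^(1/2)/r^(5/6)
Q^(1/3) = 5.4062
H^(1/2) = 2.2755
r^(5/6) = 4.4850
v = 0.195 * 5.4062 * 2.2755 / 4.4850 = 0.53487 m/s

0.53487 m/s


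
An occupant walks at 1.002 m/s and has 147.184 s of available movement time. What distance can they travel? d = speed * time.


d = 1.002 * 147.184 = 147.48 m

147.48 m


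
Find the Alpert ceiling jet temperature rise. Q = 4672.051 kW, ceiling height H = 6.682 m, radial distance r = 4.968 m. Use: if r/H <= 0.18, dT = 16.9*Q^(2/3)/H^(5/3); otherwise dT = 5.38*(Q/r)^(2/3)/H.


r/H = 4.968 / 6.682 = 0.74349
r/H > 0.18, so dT = 5.38*(Q/r)^(2/3)/H
Q/r = 940.43
(Q/r)^(2/3) = 95.988
dT = 5.38 * 95.988 / 6.682 = 77.285 K

77.285 K


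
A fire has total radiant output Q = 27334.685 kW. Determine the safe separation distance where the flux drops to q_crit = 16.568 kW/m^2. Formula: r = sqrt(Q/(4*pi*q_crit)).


4*pi*q_crit = 208.20
Q/(4*pi*q_crit) = 131.29
r = sqrt(131.29) = 11.458 m

11.458 m


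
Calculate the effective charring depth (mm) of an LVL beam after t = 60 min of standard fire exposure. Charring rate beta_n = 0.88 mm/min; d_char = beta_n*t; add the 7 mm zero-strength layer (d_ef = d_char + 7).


d_char = 0.88 * 60 = 52.8 mm
d_ef = 52.8 + 1.0*7 = 59.8 mm

59.8 mm


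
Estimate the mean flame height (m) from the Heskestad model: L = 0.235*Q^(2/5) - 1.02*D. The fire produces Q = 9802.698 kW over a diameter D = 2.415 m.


Q^(2/5) = 39.495
0.235 * Q^(2/5) = 9.2812
1.02 * D = 2.4633
L = 6.8179 m

6.8179 m


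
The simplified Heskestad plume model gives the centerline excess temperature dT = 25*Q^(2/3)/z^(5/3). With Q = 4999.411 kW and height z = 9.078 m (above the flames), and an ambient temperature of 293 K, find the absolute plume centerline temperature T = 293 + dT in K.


Q^(2/3) = 292.38
z^(5/3) = 39.505
dT = 25 * 292.38 / 39.505 = 185.03 K
T = 293 + 185.03 = 478.03 K

478.03 K


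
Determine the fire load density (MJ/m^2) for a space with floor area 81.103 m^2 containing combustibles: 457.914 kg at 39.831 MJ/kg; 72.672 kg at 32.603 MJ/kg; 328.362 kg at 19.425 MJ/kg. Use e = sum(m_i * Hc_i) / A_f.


Total energy = 457.914*39.831 + 72.672*32.603 + 328.362*19.425
= 18239.17 + 2369.325 + 6378.432
= 26986.93 MJ
e = 26986.93 / 81.103 = 332.75 MJ/m^2

332.75 MJ/m^2


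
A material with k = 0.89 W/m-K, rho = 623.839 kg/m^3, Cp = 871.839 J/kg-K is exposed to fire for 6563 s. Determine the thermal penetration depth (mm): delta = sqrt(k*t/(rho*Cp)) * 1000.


alpha = 0.89 / (623.839 * 871.839) = 1.6364e-06 m^2/s
alpha * t = 0.010739
delta = sqrt(0.010739) * 1000 = 103.63 mm

103.63 mm


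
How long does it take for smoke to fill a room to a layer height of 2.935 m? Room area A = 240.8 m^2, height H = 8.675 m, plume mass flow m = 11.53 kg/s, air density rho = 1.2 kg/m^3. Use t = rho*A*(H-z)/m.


H - z = 5.74 m
t = 1.2 * 240.8 * 5.74 / 11.53 = 143.85 s

143.85 s


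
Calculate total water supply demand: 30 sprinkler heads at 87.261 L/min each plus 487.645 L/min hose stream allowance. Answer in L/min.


Sprinkler demand = 30 * 87.261 = 2617.83 L/min
Total = 2617.83 + 487.645 = 3105.475 L/min

3105.475 L/min


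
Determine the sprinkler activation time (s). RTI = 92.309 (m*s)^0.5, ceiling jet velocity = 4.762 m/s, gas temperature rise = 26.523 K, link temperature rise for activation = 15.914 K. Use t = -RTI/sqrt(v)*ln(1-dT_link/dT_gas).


dT_link/dT_gas = 0.60001
ln(1 - 0.60001) = -0.91631
t = -92.309 / sqrt(4.762) * -0.91631 = 38.761 s

38.761 s


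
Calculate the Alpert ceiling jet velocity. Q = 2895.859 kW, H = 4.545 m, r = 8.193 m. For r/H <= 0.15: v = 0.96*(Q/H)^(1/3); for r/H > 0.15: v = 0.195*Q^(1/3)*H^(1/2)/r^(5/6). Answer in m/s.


r/H = 8.193 / 4.545 = 1.8026
r/H > 0.15, so v = 0.195*Q^(1/3)*H^(1/2)/r^(5/6)
Q^(1/3) = 14.254
H^(1/2) = 2.1319
r^(5/6) = 5.7704
v = 0.195 * 14.254 * 2.1319 / 5.7704 = 1.0269 m/s

1.0269 m/s


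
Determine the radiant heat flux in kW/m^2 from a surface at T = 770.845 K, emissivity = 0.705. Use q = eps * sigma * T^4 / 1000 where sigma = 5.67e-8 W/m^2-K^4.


T^4 = 3.5308e+11
q = 0.705 * 5.67e-8 * 3.5308e+11 / 1000 = 14.114 kW/m^2

14.114 kW/m^2


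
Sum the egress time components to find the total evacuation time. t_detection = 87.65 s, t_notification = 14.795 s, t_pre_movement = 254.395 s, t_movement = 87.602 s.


Total = 87.65 + 14.795 + 254.395 + 87.602 = 444.442 s

444.442 s


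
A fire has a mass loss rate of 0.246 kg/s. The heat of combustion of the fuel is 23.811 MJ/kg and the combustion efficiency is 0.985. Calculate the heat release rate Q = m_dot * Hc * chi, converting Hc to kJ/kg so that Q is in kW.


Hc = 23.811 MJ/kg = 23.811 * 1000 kJ/kg = 23811 kJ/kg
Q = 0.246 kg/s * 23811 kJ/kg * 0.985 = 5769.6 kW

5769.6 kW


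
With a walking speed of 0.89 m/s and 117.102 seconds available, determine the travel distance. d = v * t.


d = 0.89 * 117.102 = 104.22 m

104.22 m


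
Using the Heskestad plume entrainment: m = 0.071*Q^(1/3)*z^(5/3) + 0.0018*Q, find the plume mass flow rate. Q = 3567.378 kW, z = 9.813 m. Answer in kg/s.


Q^(1/3) = 15.280
z^(5/3) = 44.978
First term = 0.071 * 15.280 * 44.978 = 48.795
Second term = 0.0018 * 3567.378 = 6.4213
m = 55.217 kg/s

55.217 kg/s


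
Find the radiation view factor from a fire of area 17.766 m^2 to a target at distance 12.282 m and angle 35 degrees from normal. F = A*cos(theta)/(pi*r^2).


cos(35 deg) = 0.81915
pi*r^2 = 473.90
F = 17.766 * 0.81915 / 473.90 = 0.030709

0.030709


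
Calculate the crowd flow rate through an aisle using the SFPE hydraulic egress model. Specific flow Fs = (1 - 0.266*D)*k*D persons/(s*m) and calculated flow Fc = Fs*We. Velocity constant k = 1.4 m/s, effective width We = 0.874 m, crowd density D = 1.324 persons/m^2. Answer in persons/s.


1 - 0.266*D = 1 - 0.266*1.324 = 0.64782
Fs = 0.64782 * 1.4 * 1.324 = 1.2008 persons/(s*m)
Fc = 1.2008 * 0.874 = 1.0495 persons/s

1.0495 persons/s


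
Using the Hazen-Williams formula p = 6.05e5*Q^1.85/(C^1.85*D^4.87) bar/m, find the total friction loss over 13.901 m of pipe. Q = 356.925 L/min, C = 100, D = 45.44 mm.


Q^1.85 = 52755
C^1.85 = 5011.9
D^4.87 = 1.1796e+08
p/m = 0.053988 bar/m
p_total = 0.053988 * 13.901 = 0.75049 bar

0.75049 bar


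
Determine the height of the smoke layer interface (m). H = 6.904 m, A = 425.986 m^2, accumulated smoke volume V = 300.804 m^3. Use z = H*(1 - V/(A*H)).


V/(A*H) = 0.10228
1 - 0.10228 = 0.89772
z = 6.904 * 0.89772 = 6.1979 m

6.1979 m


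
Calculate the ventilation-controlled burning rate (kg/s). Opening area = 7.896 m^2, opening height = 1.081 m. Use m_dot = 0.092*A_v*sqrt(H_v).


sqrt(H_v) = 1.0397
m_dot = 0.092 * 7.896 * 1.0397 = 0.75528 kg/s

0.75528 kg/s


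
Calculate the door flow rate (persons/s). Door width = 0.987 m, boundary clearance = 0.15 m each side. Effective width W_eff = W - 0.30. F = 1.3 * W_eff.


W_eff = 0.987 - 0.30 = 0.687 m
F = 1.3 * 0.687 = 0.89310 persons/s

0.89310 persons/s


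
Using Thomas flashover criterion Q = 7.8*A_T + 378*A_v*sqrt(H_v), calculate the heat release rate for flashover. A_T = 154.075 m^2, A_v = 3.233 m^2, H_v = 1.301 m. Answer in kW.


7.8*A_T = 1201.785
sqrt(H_v) = 1.1406
378*A_v*sqrt(H_v) = 1393.9
Q = 1201.785 + 1393.9 = 2595.7 kW

2595.7 kW


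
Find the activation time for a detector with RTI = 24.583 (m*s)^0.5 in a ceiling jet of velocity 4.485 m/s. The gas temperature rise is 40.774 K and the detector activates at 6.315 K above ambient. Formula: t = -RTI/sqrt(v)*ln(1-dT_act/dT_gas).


dT_act/dT_gas = 0.15488
ln(1 - 0.15488) = -0.16827
t = -24.583 / sqrt(4.485) * -0.16827 = 1.9533 s

1.9533 s


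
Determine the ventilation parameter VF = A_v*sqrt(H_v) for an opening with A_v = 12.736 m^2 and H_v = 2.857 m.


sqrt(H_v) = 1.6903
VF = 12.736 * 1.6903 = 21.527 m^(5/2)

21.527 m^(5/2)


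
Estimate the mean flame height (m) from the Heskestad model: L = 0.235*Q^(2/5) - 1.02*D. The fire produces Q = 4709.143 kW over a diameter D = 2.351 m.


Q^(2/5) = 29.456
0.235 * Q^(2/5) = 6.9222
1.02 * D = 2.3980
L = 4.5242 m

4.5242 m


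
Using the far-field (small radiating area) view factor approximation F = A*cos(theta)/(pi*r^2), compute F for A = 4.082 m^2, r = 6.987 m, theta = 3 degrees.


cos(3 deg) = 0.99863
pi*r^2 = 153.37
F = 4.082 * 0.99863 / 153.37 = 0.026579

0.026579


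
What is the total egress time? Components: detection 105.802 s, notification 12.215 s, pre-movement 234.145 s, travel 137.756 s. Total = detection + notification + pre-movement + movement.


Total = 105.802 + 12.215 + 234.145 + 137.756 = 489.918 s

489.918 s


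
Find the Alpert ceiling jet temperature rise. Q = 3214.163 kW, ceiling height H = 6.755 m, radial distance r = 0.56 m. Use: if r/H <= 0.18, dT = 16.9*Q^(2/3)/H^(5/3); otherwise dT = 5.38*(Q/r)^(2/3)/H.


r/H = 0.56 / 6.755 = 0.082902
r/H <= 0.18, so dT = 16.9*Q^(2/3)/H^(5/3)
Q^(2/3) = 217.79
H^(5/3) = 24.138
dT = 16.9 * 217.79 / 24.138 = 152.48 K

152.48 K


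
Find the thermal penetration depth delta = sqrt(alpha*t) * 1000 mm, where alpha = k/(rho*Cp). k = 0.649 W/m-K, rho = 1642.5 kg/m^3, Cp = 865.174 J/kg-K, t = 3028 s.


alpha = 0.649 / (1642.5 * 865.174) = 4.5671e-07 m^2/s
alpha * t = 0.0013829
delta = sqrt(0.0013829) * 1000 = 37.187 mm

37.187 mm


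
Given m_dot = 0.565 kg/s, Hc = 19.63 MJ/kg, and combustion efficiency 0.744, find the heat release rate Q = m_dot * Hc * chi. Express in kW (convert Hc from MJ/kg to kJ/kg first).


Hc = 19.63 MJ/kg = 19.63 * 1000 kJ/kg = 19630 kJ/kg
Q = 0.565 kg/s * 19630 kJ/kg * 0.744 = 8251.7 kW

8251.7 kW


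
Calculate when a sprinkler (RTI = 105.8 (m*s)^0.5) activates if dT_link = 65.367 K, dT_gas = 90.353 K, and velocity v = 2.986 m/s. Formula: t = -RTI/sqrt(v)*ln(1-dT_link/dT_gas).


dT_link/dT_gas = 0.72346
ln(1 - 0.72346) = -1.2854
t = -105.8 / sqrt(2.986) * -1.2854 = 78.701 s

78.701 s


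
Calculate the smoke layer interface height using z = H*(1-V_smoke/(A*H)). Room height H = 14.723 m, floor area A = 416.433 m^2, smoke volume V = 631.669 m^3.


V/(A*H) = 0.10303
1 - 0.10303 = 0.89697
z = 14.723 * 0.89697 = 13.206 m

13.206 m


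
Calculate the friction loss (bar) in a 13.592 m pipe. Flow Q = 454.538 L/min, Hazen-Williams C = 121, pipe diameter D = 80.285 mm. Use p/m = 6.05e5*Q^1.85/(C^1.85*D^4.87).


Q^1.85 = 82510
C^1.85 = 7131.0
D^4.87 = 1.8861e+09
p/m = 0.0037114 bar/m
p_total = 0.0037114 * 13.592 = 0.050445 bar

0.050445 bar


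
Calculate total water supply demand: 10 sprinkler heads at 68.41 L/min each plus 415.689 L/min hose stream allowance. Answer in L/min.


Sprinkler demand = 10 * 68.41 = 684.1 L/min
Total = 684.1 + 415.689 = 1099.789 L/min

1099.789 L/min


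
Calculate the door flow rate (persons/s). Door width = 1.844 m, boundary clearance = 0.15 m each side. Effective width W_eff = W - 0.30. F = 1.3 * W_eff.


W_eff = 1.844 - 0.30 = 1.544 m
F = 1.3 * 1.544 = 2.0072 persons/s

2.0072 persons/s


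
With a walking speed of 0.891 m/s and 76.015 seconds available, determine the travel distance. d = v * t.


d = 0.891 * 76.015 = 67.729 m

67.729 m


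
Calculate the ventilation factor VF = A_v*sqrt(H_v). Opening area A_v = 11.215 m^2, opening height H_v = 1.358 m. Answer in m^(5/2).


sqrt(H_v) = 1.1653
VF = 11.215 * 1.1653 = 13.069 m^(5/2)

13.069 m^(5/2)


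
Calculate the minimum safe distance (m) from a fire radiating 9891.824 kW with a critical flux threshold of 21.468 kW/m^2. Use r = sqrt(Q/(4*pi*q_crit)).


4*pi*q_crit = 269.77
Q/(4*pi*q_crit) = 36.667
r = sqrt(36.667) = 6.0553 m

6.0553 m


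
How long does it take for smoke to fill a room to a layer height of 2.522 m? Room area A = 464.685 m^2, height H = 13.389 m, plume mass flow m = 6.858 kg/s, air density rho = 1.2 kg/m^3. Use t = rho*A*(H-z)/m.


H - z = 10.867 m
t = 1.2 * 464.685 * 10.867 / 6.858 = 883.59 s

883.59 s


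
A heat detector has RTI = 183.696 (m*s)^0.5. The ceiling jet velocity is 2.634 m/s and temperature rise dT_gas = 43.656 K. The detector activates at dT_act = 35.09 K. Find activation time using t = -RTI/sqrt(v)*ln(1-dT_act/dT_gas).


dT_act/dT_gas = 0.80378
ln(1 - 0.80378) = -1.6285
t = -183.696 / sqrt(2.634) * -1.6285 = 184.33 s

184.33 s


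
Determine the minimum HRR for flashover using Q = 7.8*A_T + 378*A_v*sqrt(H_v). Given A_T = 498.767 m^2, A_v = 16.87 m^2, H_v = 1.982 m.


7.8*A_T = 3890.4
sqrt(H_v) = 1.4078
378*A_v*sqrt(H_v) = 8977.6
Q = 3890.4 + 8977.6 = 12868 kW

12868 kW


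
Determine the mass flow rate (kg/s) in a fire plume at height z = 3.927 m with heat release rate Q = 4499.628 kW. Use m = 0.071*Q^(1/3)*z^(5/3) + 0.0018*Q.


Q^(1/3) = 16.509
z^(5/3) = 9.7747
First term = 0.071 * 16.509 * 9.7747 = 11.457
Second term = 0.0018 * 4499.628 = 8.0993
m = 19.557 kg/s

19.557 kg/s


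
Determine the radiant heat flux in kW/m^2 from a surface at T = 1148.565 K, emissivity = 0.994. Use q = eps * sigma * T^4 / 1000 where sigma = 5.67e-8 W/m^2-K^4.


T^4 = 1.7403e+12
q = 0.994 * 5.67e-8 * 1.7403e+12 / 1000 = 98.083 kW/m^2

98.083 kW/m^2


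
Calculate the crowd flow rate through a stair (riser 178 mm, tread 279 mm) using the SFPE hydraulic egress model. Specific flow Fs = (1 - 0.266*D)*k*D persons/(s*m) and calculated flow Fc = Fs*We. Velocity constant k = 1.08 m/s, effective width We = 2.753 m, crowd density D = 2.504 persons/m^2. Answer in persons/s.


1 - 0.266*D = 1 - 0.266*2.504 = 0.33394
Fs = 0.33394 * 1.08 * 2.504 = 0.90307 persons/(s*m)
Fc = 0.90307 * 2.753 = 2.4862 persons/s

2.4862 persons/s


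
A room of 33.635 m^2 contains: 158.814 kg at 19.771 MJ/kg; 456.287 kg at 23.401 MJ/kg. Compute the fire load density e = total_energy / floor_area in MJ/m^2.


Total energy = 158.814*19.771 + 456.287*23.401
= 3139.912 + 10677.57
= 13817.48 MJ
e = 13817.48 / 33.635 = 410.81 MJ/m^2

410.81 MJ/m^2


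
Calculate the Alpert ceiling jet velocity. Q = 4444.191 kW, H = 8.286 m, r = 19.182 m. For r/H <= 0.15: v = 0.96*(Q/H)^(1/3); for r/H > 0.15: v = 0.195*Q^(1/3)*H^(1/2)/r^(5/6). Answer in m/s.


r/H = 19.182 / 8.286 = 2.3150
r/H > 0.15, so v = 0.195*Q^(1/3)*H^(1/2)/r^(5/6)
Q^(1/3) = 16.441
H^(1/2) = 2.8785
r^(5/6) = 11.724
v = 0.195 * 16.441 * 2.8785 / 11.724 = 0.78715 m/s

0.78715 m/s


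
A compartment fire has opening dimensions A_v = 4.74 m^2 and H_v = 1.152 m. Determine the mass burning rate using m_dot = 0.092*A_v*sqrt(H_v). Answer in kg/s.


sqrt(H_v) = 1.0733
m_dot = 0.092 * 4.74 * 1.0733 = 0.46805 kg/s

0.46805 kg/s


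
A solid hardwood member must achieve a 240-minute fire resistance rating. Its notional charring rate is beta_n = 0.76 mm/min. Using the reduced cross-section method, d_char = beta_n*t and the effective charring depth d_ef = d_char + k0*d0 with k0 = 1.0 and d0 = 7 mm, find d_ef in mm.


d_char = 0.76 * 240 = 182.4 mm
d_ef = 182.4 + 1.0*7 = 189.4 mm

189.4 mm


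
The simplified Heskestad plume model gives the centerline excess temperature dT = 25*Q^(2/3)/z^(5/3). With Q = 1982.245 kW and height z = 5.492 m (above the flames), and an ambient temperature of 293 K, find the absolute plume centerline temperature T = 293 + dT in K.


Q^(2/3) = 157.80
z^(5/3) = 17.096
dT = 25 * 157.80 / 17.096 = 230.76 K
T = 293 + 230.76 = 523.76 K

523.76 K


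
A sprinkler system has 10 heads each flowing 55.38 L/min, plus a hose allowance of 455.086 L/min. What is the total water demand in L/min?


Sprinkler demand = 10 * 55.38 = 553.8 L/min
Total = 553.8 + 455.086 = 1008.886 L/min

1008.886 L/min


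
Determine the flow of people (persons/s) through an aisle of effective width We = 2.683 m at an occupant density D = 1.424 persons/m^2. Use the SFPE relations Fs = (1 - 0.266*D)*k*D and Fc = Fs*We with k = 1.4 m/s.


1 - 0.266*D = 1 - 0.266*1.424 = 0.62122
Fs = 0.62122 * 1.4 * 1.424 = 1.2385 persons/(s*m)
Fc = 1.2385 * 2.683 = 3.3228 persons/s

3.3228 persons/s


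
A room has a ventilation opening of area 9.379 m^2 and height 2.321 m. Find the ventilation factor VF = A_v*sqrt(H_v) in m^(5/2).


sqrt(H_v) = 1.5235
VF = 9.379 * 1.5235 = 14.289 m^(5/2)

14.289 m^(5/2)


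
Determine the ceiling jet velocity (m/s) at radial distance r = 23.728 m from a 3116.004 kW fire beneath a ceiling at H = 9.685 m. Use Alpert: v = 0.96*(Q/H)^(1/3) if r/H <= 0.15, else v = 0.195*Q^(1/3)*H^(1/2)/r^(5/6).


r/H = 23.728 / 9.685 = 2.4500
r/H > 0.15, so v = 0.195*Q^(1/3)*H^(1/2)/r^(5/6)
Q^(1/3) = 14.606
H^(1/2) = 3.1121
r^(5/6) = 13.998
v = 0.195 * 14.606 * 3.1121 / 13.998 = 0.63324 m/s

0.63324 m/s


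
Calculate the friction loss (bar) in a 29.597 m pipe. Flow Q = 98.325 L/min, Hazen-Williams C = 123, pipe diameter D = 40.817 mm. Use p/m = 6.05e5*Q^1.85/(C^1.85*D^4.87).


Q^1.85 = 4857.7
C^1.85 = 7350.6
D^4.87 = 6.9951e+07
p/m = 0.0057156 bar/m
p_total = 0.0057156 * 29.597 = 0.16917 bar

0.16917 bar


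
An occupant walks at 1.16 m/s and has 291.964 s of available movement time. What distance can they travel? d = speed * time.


d = 1.16 * 291.964 = 338.68 m

338.68 m


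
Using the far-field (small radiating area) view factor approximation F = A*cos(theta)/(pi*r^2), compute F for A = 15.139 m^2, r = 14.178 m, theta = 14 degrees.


cos(14 deg) = 0.97030
pi*r^2 = 631.51
F = 15.139 * 0.97030 / 631.51 = 0.023261

0.023261


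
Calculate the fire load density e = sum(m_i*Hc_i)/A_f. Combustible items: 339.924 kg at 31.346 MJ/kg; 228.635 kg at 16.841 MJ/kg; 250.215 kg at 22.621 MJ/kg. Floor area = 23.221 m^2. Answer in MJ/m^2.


Total energy = 339.924*31.346 + 228.635*16.841 + 250.215*22.621
= 10655.26 + 3850.442 + 5660.114
= 20165.81 MJ
e = 20165.81 / 23.221 = 868.43 MJ/m^2

868.43 MJ/m^2


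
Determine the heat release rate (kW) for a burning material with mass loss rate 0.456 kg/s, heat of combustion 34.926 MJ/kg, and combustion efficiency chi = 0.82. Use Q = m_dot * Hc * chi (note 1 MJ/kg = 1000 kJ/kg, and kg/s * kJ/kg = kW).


Hc = 34.926 MJ/kg = 34.926 * 1000 kJ/kg = 34926 kJ/kg
Q = 0.456 kg/s * 34926 kJ/kg * 0.82 = 13060 kW

13060 kW
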